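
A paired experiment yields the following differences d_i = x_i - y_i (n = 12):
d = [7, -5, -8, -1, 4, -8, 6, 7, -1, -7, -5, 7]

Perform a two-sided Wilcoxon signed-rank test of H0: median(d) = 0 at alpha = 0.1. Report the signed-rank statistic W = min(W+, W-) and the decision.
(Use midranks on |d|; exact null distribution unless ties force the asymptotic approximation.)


Step 1: Drop any zero differences (none here) and take |d_i|.
|d| = [7, 5, 8, 1, 4, 8, 6, 7, 1, 7, 5, 7]
Step 2: Midrank |d_i| (ties get averaged ranks).
ranks: |7|->8.5, |5|->4.5, |8|->11.5, |1|->1.5, |4|->3, |8|->11.5, |6|->6, |7|->8.5, |1|->1.5, |7|->8.5, |5|->4.5, |7|->8.5
Step 3: Attach original signs; sum ranks with positive sign and with negative sign.
W+ = 8.5 + 3 + 6 + 8.5 + 8.5 = 34.5
W- = 4.5 + 11.5 + 1.5 + 11.5 + 1.5 + 8.5 + 4.5 = 43.5
(Check: W+ + W- = 78 should equal n(n+1)/2 = 78.)
Step 4: Test statistic W = min(W+, W-) = 34.5.
Step 5: Ties in |d|, so use the tie-corrected normal approximation.
        E[W] = n(n+1)/4 = 12*13/4 = 39.
        Tie groups: |d|=1 (t=2), |d|=5 (t=2), |d|=7 (t=4), |d|=8 (t=2); sum(t^3 - t) = 78.
        Var[W] = n(n+1)(2n+1)/24 - sum(t^3-t)/48 = 3900/24 - 78/48 = 160.875.
        z = (W - E[W]) / sqrt(Var[W]) = (34.5 - 39) / 12.6837 = -0.3548.
        Two-sided p = 2*Phi(z) = 0.722749.
Step 6: alpha = 0.1. fail to reject H0.

W+ = 34.5, W- = 43.5, W = min = 34.5, p = 0.722749, fail to reject H0.


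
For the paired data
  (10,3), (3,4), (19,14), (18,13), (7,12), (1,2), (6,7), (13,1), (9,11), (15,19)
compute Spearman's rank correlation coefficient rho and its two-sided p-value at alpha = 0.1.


Step 1: Rank x and y separately (midranks; no ties here).
rank(x): 10->6, 3->2, 19->10, 18->9, 7->4, 1->1, 6->3, 13->7, 9->5, 15->8
rank(y): 3->3, 4->4, 14->9, 13->8, 12->7, 2->2, 7->5, 1->1, 11->6, 19->10
Step 2: d_i = R_x(i) - R_y(i); compute d_i^2.
  (6-3)^2=9, (2-4)^2=4, (10-9)^2=1, (9-8)^2=1, (4-7)^2=9, (1-2)^2=1, (3-5)^2=4, (7-1)^2=36, (5-6)^2=1, (8-10)^2=4
sum(d^2) = 70.
Step 3: rho = 1 - 6*70 / (10*(10^2 - 1)) = 1 - 420/990 = 0.575758.
Step 4: Under H0, t = rho * sqrt((n-2)/(1-rho^2)) = 1.9917 ~ t(8).
Step 5: Two-sided p-value from the t-distribution with 8 df = 0.081553.
Step 6: alpha = 0.1. reject H0.

rho = 0.5758, p = 0.081553, reject H0 at alpha = 0.1.


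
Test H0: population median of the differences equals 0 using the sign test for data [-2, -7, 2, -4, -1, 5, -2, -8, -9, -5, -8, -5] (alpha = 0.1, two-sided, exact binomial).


Step 1: Discard zero differences. Original n = 12; n_eff = number of nonzero differences = 12.
Nonzero differences (with sign): -2, -7, +2, -4, -1, +5, -2, -8, -9, -5, -8, -5
Step 2: Count signs: positive = 2, negative = 10.
Step 3: Under H0: P(positive) = 0.5, so the number of positives S ~ Bin(12, 0.5).
Step 4: Two-sided exact p-value = sum of Bin(12,0.5) probabilities at or below the observed probability = 0.038574.
Step 5: alpha = 0.1. reject H0.

n_eff = 12, pos = 2, neg = 10, p = 0.038574, reject H0.


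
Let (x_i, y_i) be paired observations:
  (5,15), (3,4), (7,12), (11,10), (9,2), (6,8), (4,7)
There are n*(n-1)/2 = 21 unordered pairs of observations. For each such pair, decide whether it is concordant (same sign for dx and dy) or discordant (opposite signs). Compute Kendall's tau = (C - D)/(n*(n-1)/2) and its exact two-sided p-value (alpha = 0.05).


Step 1: Enumerate the 21 unordered pairs (i,j) with i<j and classify each by sign(x_j-x_i) * sign(y_j-y_i).
  (1,2):dx=-2,dy=-11->C; (1,3):dx=+2,dy=-3->D; (1,4):dx=+6,dy=-5->D; (1,5):dx=+4,dy=-13->D
  (1,6):dx=+1,dy=-7->D; (1,7):dx=-1,dy=-8->C; (2,3):dx=+4,dy=+8->C; (2,4):dx=+8,dy=+6->C
  (2,5):dx=+6,dy=-2->D; (2,6):dx=+3,dy=+4->C; (2,7):dx=+1,dy=+3->C; (3,4):dx=+4,dy=-2->D
  (3,5):dx=+2,dy=-10->D; (3,6):dx=-1,dy=-4->C; (3,7):dx=-3,dy=-5->C; (4,5):dx=-2,dy=-8->C
  (4,6):dx=-5,dy=-2->C; (4,7):dx=-7,dy=-3->C; (5,6):dx=-3,dy=+6->D; (5,7):dx=-5,dy=+5->D
  (6,7):dx=-2,dy=-1->C
Step 2: C = 12, D = 9, total pairs = 21.
Step 3: tau = (C - D)/(n(n-1)/2) = (12 - 9)/21 = 0.142857.
Step 4: Exact two-sided p-value (enumerate n! = 5040 permutations of y under H0): p = 0.772619.
Step 5: alpha = 0.05. fail to reject H0.

tau_b = 0.1429 (C=12, D=9), p = 0.772619, fail to reject H0.


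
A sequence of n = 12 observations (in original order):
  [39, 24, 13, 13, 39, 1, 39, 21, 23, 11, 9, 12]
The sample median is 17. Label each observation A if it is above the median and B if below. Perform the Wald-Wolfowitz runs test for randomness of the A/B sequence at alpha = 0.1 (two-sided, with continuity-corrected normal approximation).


Step 1: Compute median = 17; label A = above, B = below.
Labels in order: AABBABAAABBB  (n_A = 6, n_B = 6)
Step 2: Count runs R = 6.
Step 3: Under H0 (random ordering), E[R] = 2*n_A*n_B/(n_A+n_B) + 1 = 2*6*6/12 + 1 = 7.0000.
        Var[R] = 2*n_A*n_B*(2*n_A*n_B - n_A - n_B) / ((n_A+n_B)^2 * (n_A+n_B-1)) = 4320/1584 = 2.7273.
        SD[R] = 1.6514.
Step 4: Continuity-corrected z = (R + 0.5 - E[R]) / SD[R] = (6 + 0.5 - 7.0000) / 1.6514 = -0.3028.
Step 5: Two-sided p-value via normal approximation = 2*(1 - Phi(|z|)) = 0.762069.
Step 6: alpha = 0.1. fail to reject H0.

R = 6, z = -0.3028, p = 0.762069, fail to reject H0.


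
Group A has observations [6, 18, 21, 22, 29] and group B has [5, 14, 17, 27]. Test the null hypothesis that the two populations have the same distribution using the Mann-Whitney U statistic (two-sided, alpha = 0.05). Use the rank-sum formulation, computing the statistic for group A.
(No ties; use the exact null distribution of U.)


Step 1: Combine and sort all 9 observations; assign midranks.
sorted (value, group): (5,Y), (6,X), (14,Y), (17,Y), (18,X), (21,X), (22,X), (27,Y), (29,X)
ranks: 5->1, 6->2, 14->3, 17->4, 18->5, 21->6, 22->7, 27->8, 29->9
Step 2: Rank sum for X: R1 = 2 + 5 + 6 + 7 + 9 = 29.
Step 3: U_X = R1 - n1(n1+1)/2 = 29 - 5*6/2 = 29 - 15 = 14.
       U_Y = n1*n2 - U_X = 20 - 14 = 6.
Step 4: No ties, so the exact null distribution of U (based on enumerating the C(9,5) = 126 equally likely rank assignments) gives the two-sided p-value.
Step 5: p-value = 0.412698; compare to alpha = 0.05. fail to reject H0.

U_X = 14, p = 0.412698, fail to reject H0 at alpha = 0.05.


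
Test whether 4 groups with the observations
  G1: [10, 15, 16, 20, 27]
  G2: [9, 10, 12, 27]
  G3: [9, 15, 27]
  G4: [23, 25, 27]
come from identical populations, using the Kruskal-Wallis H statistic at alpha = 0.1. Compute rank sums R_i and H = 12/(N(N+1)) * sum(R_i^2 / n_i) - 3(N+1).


Step 1: Combine all N = 15 observations and assign midranks.
sorted (value, group, rank): (9,G2,1.5), (9,G3,1.5), (10,G1,3.5), (10,G2,3.5), (12,G2,5), (15,G1,6.5), (15,G3,6.5), (16,G1,8), (20,G1,9), (23,G4,10), (25,G4,11), (27,G1,13.5), (27,G2,13.5), (27,G3,13.5), (27,G4,13.5)
Step 2: Sum ranks within each group.
R_1 = 40.5 (n_1 = 5)
R_2 = 23.5 (n_2 = 4)
R_3 = 21.5 (n_3 = 3)
R_4 = 34.5 (n_4 = 3)
Step 3: H = 12/(N(N+1)) * sum(R_i^2/n_i) - 3(N+1)
     = 12/(15*16) * (40.5^2/5 + 23.5^2/4 + 21.5^2/3 + 34.5^2/3) - 3*16
     = 0.050000 * 1016.95 - 48
     = 2.847292.
Step 4: Ties present; correction factor C = 1 - 78/(15^3 - 15) = 0.976786. Corrected H = 2.847292 / 0.976786 = 2.914960.
Step 5: Under H0, H ~ chi^2(3); p-value = 0.404923.
Step 6: alpha = 0.1. fail to reject H0.

H = 2.9150, df = 3, p = 0.404923, fail to reject H0.


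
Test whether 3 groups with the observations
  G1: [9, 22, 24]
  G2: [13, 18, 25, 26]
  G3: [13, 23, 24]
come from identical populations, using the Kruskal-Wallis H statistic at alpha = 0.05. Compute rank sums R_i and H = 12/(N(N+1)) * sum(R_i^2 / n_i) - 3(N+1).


Step 1: Combine all N = 10 observations and assign midranks.
sorted (value, group, rank): (9,G1,1), (13,G2,2.5), (13,G3,2.5), (18,G2,4), (22,G1,5), (23,G3,6), (24,G1,7.5), (24,G3,7.5), (25,G2,9), (26,G2,10)
Step 2: Sum ranks within each group.
R_1 = 13.5 (n_1 = 3)
R_2 = 25.5 (n_2 = 4)
R_3 = 16 (n_3 = 3)
Step 3: H = 12/(N(N+1)) * sum(R_i^2/n_i) - 3(N+1)
     = 12/(10*11) * (13.5^2/3 + 25.5^2/4 + 16^2/3) - 3*11
     = 0.109091 * 308.646 - 33
     = 0.670455.
Step 4: Ties present; correction factor C = 1 - 12/(10^3 - 10) = 0.987879. Corrected H = 0.670455 / 0.987879 = 0.678681.
Step 5: Under H0, H ~ chi^2(2); p-value = 0.712240.
Step 6: alpha = 0.05. fail to reject H0.

H = 0.6787, df = 2, p = 0.712240, fail to reject H0.


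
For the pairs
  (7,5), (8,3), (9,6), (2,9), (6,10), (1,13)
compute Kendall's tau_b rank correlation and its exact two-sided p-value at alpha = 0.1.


Step 1: Enumerate the 15 unordered pairs (i,j) with i<j and classify each by sign(x_j-x_i) * sign(y_j-y_i).
  (1,2):dx=+1,dy=-2->D; (1,3):dx=+2,dy=+1->C; (1,4):dx=-5,dy=+4->D; (1,5):dx=-1,dy=+5->D
  (1,6):dx=-6,dy=+8->D; (2,3):dx=+1,dy=+3->C; (2,4):dx=-6,dy=+6->D; (2,5):dx=-2,dy=+7->D
  (2,6):dx=-7,dy=+10->D; (3,4):dx=-7,dy=+3->D; (3,5):dx=-3,dy=+4->D; (3,6):dx=-8,dy=+7->D
  (4,5):dx=+4,dy=+1->C; (4,6):dx=-1,dy=+4->D; (5,6):dx=-5,dy=+3->D
Step 2: C = 3, D = 12, total pairs = 15.
Step 3: tau = (C - D)/(n(n-1)/2) = (3 - 12)/15 = -0.600000.
Step 4: Exact two-sided p-value (enumerate n! = 720 permutations of y under H0): p = 0.136111.
Step 5: alpha = 0.1. fail to reject H0.

tau_b = -0.6000 (C=3, D=12), p = 0.136111, fail to reject H0.


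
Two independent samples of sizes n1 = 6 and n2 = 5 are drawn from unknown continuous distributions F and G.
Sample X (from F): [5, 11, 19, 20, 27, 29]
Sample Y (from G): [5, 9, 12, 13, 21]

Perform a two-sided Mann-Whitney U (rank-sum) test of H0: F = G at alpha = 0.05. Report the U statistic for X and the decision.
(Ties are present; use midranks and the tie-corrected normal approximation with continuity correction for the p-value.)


Step 1: Combine and sort all 11 observations; assign midranks.
sorted (value, group): (5,X), (5,Y), (9,Y), (11,X), (12,Y), (13,Y), (19,X), (20,X), (21,Y), (27,X), (29,X)
ranks: 5->1.5, 5->1.5, 9->3, 11->4, 12->5, 13->6, 19->7, 20->8, 21->9, 27->10, 29->11
Step 2: Rank sum for X: R1 = 1.5 + 4 + 7 + 8 + 10 + 11 = 41.5.
Step 3: U_X = R1 - n1(n1+1)/2 = 41.5 - 6*7/2 = 41.5 - 21 = 20.5.
       U_Y = n1*n2 - U_X = 30 - 20.5 = 9.5.
Step 4: Ties are present, so use the tie-corrected normal approximation (with continuity correction) for the p-value.
Step 5: p-value = 0.360216; compare to alpha = 0.05. fail to reject H0.

U_X = 20.5, p = 0.360216, fail to reject H0 at alpha = 0.05.


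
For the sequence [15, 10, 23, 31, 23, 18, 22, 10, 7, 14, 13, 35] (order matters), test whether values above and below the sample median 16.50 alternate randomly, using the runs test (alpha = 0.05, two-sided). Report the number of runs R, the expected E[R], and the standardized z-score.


Step 1: Compute median = 16.50; label A = above, B = below.
Labels in order: BBAAAAABBBBA  (n_A = 6, n_B = 6)
Step 2: Count runs R = 4.
Step 3: Under H0 (random ordering), E[R] = 2*n_A*n_B/(n_A+n_B) + 1 = 2*6*6/12 + 1 = 7.0000.
        Var[R] = 2*n_A*n_B*(2*n_A*n_B - n_A - n_B) / ((n_A+n_B)^2 * (n_A+n_B-1)) = 4320/1584 = 2.7273.
        SD[R] = 1.6514.
Step 4: Continuity-corrected z = (R + 0.5 - E[R]) / SD[R] = (4 + 0.5 - 7.0000) / 1.6514 = -1.5138.
Step 5: Two-sided p-value via normal approximation = 2*(1 - Phi(|z|)) = 0.130070.
Step 6: alpha = 0.05. fail to reject H0.

R = 4, z = -1.5138, p = 0.130070, fail to reject H0.


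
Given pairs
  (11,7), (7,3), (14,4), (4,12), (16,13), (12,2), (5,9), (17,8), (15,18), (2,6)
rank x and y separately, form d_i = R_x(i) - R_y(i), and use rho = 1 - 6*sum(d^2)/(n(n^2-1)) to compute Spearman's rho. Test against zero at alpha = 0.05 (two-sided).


Step 1: Rank x and y separately (midranks; no ties here).
rank(x): 11->5, 7->4, 14->7, 4->2, 16->9, 12->6, 5->3, 17->10, 15->8, 2->1
rank(y): 7->5, 3->2, 4->3, 12->8, 13->9, 2->1, 9->7, 8->6, 18->10, 6->4
Step 2: d_i = R_x(i) - R_y(i); compute d_i^2.
  (5-5)^2=0, (4-2)^2=4, (7-3)^2=16, (2-8)^2=36, (9-9)^2=0, (6-1)^2=25, (3-7)^2=16, (10-6)^2=16, (8-10)^2=4, (1-4)^2=9
sum(d^2) = 126.
Step 3: rho = 1 - 6*126 / (10*(10^2 - 1)) = 1 - 756/990 = 0.236364.
Step 4: Under H0, t = rho * sqrt((n-2)/(1-rho^2)) = 0.6880 ~ t(8).
Step 5: Two-sided p-value from the t-distribution with 8 df = 0.510885.
Step 6: alpha = 0.05. fail to reject H0.

rho = 0.2364, p = 0.510885, fail to reject H0 at alpha = 0.05.


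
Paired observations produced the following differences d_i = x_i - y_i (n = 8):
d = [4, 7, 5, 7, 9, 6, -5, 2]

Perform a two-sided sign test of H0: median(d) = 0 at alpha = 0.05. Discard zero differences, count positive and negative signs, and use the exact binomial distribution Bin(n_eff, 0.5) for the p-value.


Step 1: Discard zero differences. Original n = 8; n_eff = number of nonzero differences = 8.
Nonzero differences (with sign): +4, +7, +5, +7, +9, +6, -5, +2
Step 2: Count signs: positive = 7, negative = 1.
Step 3: Under H0: P(positive) = 0.5, so the number of positives S ~ Bin(8, 0.5).
Step 4: Two-sided exact p-value = sum of Bin(8,0.5) probabilities at or below the observed probability = 0.070312.
Step 5: alpha = 0.05. fail to reject H0.

n_eff = 8, pos = 7, neg = 1, p = 0.070312, fail to reject H0.


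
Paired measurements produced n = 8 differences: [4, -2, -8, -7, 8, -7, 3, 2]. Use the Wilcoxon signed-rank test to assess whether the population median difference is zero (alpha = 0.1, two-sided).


Step 1: Drop any zero differences (none here) and take |d_i|.
|d| = [4, 2, 8, 7, 8, 7, 3, 2]
Step 2: Midrank |d_i| (ties get averaged ranks).
ranks: |4|->4, |2|->1.5, |8|->7.5, |7|->5.5, |8|->7.5, |7|->5.5, |3|->3, |2|->1.5
Step 3: Attach original signs; sum ranks with positive sign and with negative sign.
W+ = 4 + 7.5 + 3 + 1.5 = 16
W- = 1.5 + 7.5 + 5.5 + 5.5 = 20
(Check: W+ + W- = 36 should equal n(n+1)/2 = 36.)
Step 4: Test statistic W = min(W+, W-) = 16.
Step 5: Ties in |d|, so use the tie-corrected normal approximation.
        E[W] = n(n+1)/4 = 8*9/4 = 18.
        Tie groups: |d|=2 (t=2), |d|=7 (t=2), |d|=8 (t=2); sum(t^3 - t) = 18.
        Var[W] = n(n+1)(2n+1)/24 - sum(t^3-t)/48 = 1224/24 - 18/48 = 50.625.
        z = (W - E[W]) / sqrt(Var[W]) = (16 - 18) / 7.1151 = -0.2811.
        Two-sided p = 2*Phi(z) = 0.778640.
Step 6: alpha = 0.1. fail to reject H0.

W+ = 16, W- = 20, W = min = 16, p = 0.778640, fail to reject H0.


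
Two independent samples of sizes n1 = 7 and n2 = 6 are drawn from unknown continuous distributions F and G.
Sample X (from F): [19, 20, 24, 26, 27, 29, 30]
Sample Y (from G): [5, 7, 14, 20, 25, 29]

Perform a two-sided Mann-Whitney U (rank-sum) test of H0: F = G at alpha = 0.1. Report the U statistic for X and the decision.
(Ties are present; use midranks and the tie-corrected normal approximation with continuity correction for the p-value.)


Step 1: Combine and sort all 13 observations; assign midranks.
sorted (value, group): (5,Y), (7,Y), (14,Y), (19,X), (20,X), (20,Y), (24,X), (25,Y), (26,X), (27,X), (29,X), (29,Y), (30,X)
ranks: 5->1, 7->2, 14->3, 19->4, 20->5.5, 20->5.5, 24->7, 25->8, 26->9, 27->10, 29->11.5, 29->11.5, 30->13
Step 2: Rank sum for X: R1 = 4 + 5.5 + 7 + 9 + 10 + 11.5 + 13 = 60.
Step 3: U_X = R1 - n1(n1+1)/2 = 60 - 7*8/2 = 60 - 28 = 32.
       U_Y = n1*n2 - U_X = 42 - 32 = 10.
Step 4: Ties are present, so use the tie-corrected normal approximation (with continuity correction) for the p-value.
Step 5: p-value = 0.132546; compare to alpha = 0.1. fail to reject H0.

U_X = 32, p = 0.132546, fail to reject H0 at alpha = 0.1.


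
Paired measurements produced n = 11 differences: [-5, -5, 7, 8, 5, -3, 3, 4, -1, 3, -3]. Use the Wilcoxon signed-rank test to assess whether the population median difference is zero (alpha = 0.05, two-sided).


Step 1: Drop any zero differences (none here) and take |d_i|.
|d| = [5, 5, 7, 8, 5, 3, 3, 4, 1, 3, 3]
Step 2: Midrank |d_i| (ties get averaged ranks).
ranks: |5|->8, |5|->8, |7|->10, |8|->11, |5|->8, |3|->3.5, |3|->3.5, |4|->6, |1|->1, |3|->3.5, |3|->3.5
Step 3: Attach original signs; sum ranks with positive sign and with negative sign.
W+ = 10 + 11 + 8 + 3.5 + 6 + 3.5 = 42
W- = 8 + 8 + 3.5 + 1 + 3.5 = 24
(Check: W+ + W- = 66 should equal n(n+1)/2 = 66.)
Step 4: Test statistic W = min(W+, W-) = 24.
Step 5: Ties in |d|, so use the tie-corrected normal approximation.
        E[W] = n(n+1)/4 = 11*12/4 = 33.
        Tie groups: |d|=3 (t=4), |d|=5 (t=3); sum(t^3 - t) = 84.
        Var[W] = n(n+1)(2n+1)/24 - sum(t^3-t)/48 = 3036/24 - 84/48 = 124.75.
        z = (W - E[W]) / sqrt(Var[W]) = (24 - 33) / 11.1692 = -0.8058.
        Two-sided p = 2*Phi(z) = 0.420364.
Step 6: alpha = 0.05. fail to reject H0.

W+ = 42, W- = 24, W = min = 24, p = 0.420364, fail to reject H0.


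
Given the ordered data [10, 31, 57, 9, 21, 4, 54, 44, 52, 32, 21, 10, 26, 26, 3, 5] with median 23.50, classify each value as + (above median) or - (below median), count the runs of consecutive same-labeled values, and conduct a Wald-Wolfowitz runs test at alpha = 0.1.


Step 1: Compute median = 23.50; label A = above, B = below.
Labels in order: BAABBBAAAABBAABB  (n_A = 8, n_B = 8)
Step 2: Count runs R = 7.
Step 3: Under H0 (random ordering), E[R] = 2*n_A*n_B/(n_A+n_B) + 1 = 2*8*8/16 + 1 = 9.0000.
        Var[R] = 2*n_A*n_B*(2*n_A*n_B - n_A - n_B) / ((n_A+n_B)^2 * (n_A+n_B-1)) = 14336/3840 = 3.7333.
        SD[R] = 1.9322.
Step 4: Continuity-corrected z = (R + 0.5 - E[R]) / SD[R] = (7 + 0.5 - 9.0000) / 1.9322 = -0.7763.
Step 5: Two-sided p-value via normal approximation = 2*(1 - Phi(|z|)) = 0.437558.
Step 6: alpha = 0.1. fail to reject H0.

R = 7, z = -0.7763, p = 0.437558, fail to reject H0.


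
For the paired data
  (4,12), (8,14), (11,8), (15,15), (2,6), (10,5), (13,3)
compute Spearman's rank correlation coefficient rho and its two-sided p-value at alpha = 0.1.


Step 1: Rank x and y separately (midranks; no ties here).
rank(x): 4->2, 8->3, 11->5, 15->7, 2->1, 10->4, 13->6
rank(y): 12->5, 14->6, 8->4, 15->7, 6->3, 5->2, 3->1
Step 2: d_i = R_x(i) - R_y(i); compute d_i^2.
  (2-5)^2=9, (3-6)^2=9, (5-4)^2=1, (7-7)^2=0, (1-3)^2=4, (4-2)^2=4, (6-1)^2=25
sum(d^2) = 52.
Step 3: rho = 1 - 6*52 / (7*(7^2 - 1)) = 1 - 312/336 = 0.071429.
Step 4: Under H0, t = rho * sqrt((n-2)/(1-rho^2)) = 0.1601 ~ t(5).
Step 5: Two-sided p-value from the t-distribution with 5 df = 0.879048.
Step 6: alpha = 0.1. fail to reject H0.

rho = 0.0714, p = 0.879048, fail to reject H0 at alpha = 0.1.


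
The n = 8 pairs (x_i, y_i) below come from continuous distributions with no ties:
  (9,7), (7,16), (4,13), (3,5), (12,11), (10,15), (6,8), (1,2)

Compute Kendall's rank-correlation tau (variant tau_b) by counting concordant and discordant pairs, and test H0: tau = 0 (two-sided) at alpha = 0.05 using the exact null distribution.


Step 1: Enumerate the 28 unordered pairs (i,j) with i<j and classify each by sign(x_j-x_i) * sign(y_j-y_i).
  (1,2):dx=-2,dy=+9->D; (1,3):dx=-5,dy=+6->D; (1,4):dx=-6,dy=-2->C; (1,5):dx=+3,dy=+4->C
  (1,6):dx=+1,dy=+8->C; (1,7):dx=-3,dy=+1->D; (1,8):dx=-8,dy=-5->C; (2,3):dx=-3,dy=-3->C
  (2,4):dx=-4,dy=-11->C; (2,5):dx=+5,dy=-5->D; (2,6):dx=+3,dy=-1->D; (2,7):dx=-1,dy=-8->C
  (2,8):dx=-6,dy=-14->C; (3,4):dx=-1,dy=-8->C; (3,5):dx=+8,dy=-2->D; (3,6):dx=+6,dy=+2->C
  (3,7):dx=+2,dy=-5->D; (3,8):dx=-3,dy=-11->C; (4,5):dx=+9,dy=+6->C; (4,6):dx=+7,dy=+10->C
  (4,7):dx=+3,dy=+3->C; (4,8):dx=-2,dy=-3->C; (5,6):dx=-2,dy=+4->D; (5,7):dx=-6,dy=-3->C
  (5,8):dx=-11,dy=-9->C; (6,7):dx=-4,dy=-7->C; (6,8):dx=-9,dy=-13->C; (7,8):dx=-5,dy=-6->C
Step 2: C = 20, D = 8, total pairs = 28.
Step 3: tau = (C - D)/(n(n-1)/2) = (20 - 8)/28 = 0.428571.
Step 4: Exact two-sided p-value (enumerate n! = 40320 permutations of y under H0): p = 0.178869.
Step 5: alpha = 0.05. fail to reject H0.

tau_b = 0.4286 (C=20, D=8), p = 0.178869, fail to reject H0.


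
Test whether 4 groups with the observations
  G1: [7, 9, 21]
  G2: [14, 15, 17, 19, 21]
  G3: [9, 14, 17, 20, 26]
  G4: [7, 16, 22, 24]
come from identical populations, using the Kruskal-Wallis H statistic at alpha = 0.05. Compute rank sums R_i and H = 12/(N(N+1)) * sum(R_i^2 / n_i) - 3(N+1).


Step 1: Combine all N = 17 observations and assign midranks.
sorted (value, group, rank): (7,G1,1.5), (7,G4,1.5), (9,G1,3.5), (9,G3,3.5), (14,G2,5.5), (14,G3,5.5), (15,G2,7), (16,G4,8), (17,G2,9.5), (17,G3,9.5), (19,G2,11), (20,G3,12), (21,G1,13.5), (21,G2,13.5), (22,G4,15), (24,G4,16), (26,G3,17)
Step 2: Sum ranks within each group.
R_1 = 18.5 (n_1 = 3)
R_2 = 46.5 (n_2 = 5)
R_3 = 47.5 (n_3 = 5)
R_4 = 40.5 (n_4 = 4)
Step 3: H = 12/(N(N+1)) * sum(R_i^2/n_i) - 3(N+1)
     = 12/(17*18) * (18.5^2/3 + 46.5^2/5 + 47.5^2/5 + 40.5^2/4) - 3*18
     = 0.039216 * 1407.85 - 54
     = 1.209641.
Step 4: Ties present; correction factor C = 1 - 30/(17^3 - 17) = 0.993873. Corrected H = 1.209641 / 0.993873 = 1.217098.
Step 5: Under H0, H ~ chi^2(3); p-value = 0.748906.
Step 6: alpha = 0.05. fail to reject H0.

H = 1.2171, df = 3, p = 0.748906, fail to reject H0.


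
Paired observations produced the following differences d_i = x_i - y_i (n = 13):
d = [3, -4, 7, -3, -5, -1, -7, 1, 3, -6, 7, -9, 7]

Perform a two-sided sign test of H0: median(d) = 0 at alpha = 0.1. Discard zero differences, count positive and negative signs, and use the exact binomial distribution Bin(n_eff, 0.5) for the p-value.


Step 1: Discard zero differences. Original n = 13; n_eff = number of nonzero differences = 13.
Nonzero differences (with sign): +3, -4, +7, -3, -5, -1, -7, +1, +3, -6, +7, -9, +7
Step 2: Count signs: positive = 6, negative = 7.
Step 3: Under H0: P(positive) = 0.5, so the number of positives S ~ Bin(13, 0.5).
Step 4: Two-sided exact p-value = sum of Bin(13,0.5) probabilities at or below the observed probability = 1.000000.
Step 5: alpha = 0.1. fail to reject H0.

n_eff = 13, pos = 6, neg = 7, p = 1.000000, fail to reject H0.


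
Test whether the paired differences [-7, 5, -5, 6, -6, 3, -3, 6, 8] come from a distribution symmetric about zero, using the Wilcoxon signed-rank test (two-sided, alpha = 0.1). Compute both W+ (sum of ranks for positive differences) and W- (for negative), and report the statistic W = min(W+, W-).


Step 1: Drop any zero differences (none here) and take |d_i|.
|d| = [7, 5, 5, 6, 6, 3, 3, 6, 8]
Step 2: Midrank |d_i| (ties get averaged ranks).
ranks: |7|->8, |5|->3.5, |5|->3.5, |6|->6, |6|->6, |3|->1.5, |3|->1.5, |6|->6, |8|->9
Step 3: Attach original signs; sum ranks with positive sign and with negative sign.
W+ = 3.5 + 6 + 1.5 + 6 + 9 = 26
W- = 8 + 3.5 + 6 + 1.5 = 19
(Check: W+ + W- = 45 should equal n(n+1)/2 = 45.)
Step 4: Test statistic W = min(W+, W-) = 19.
Step 5: Ties in |d|, so use the tie-corrected normal approximation.
        E[W] = n(n+1)/4 = 9*10/4 = 22.5.
        Tie groups: |d|=3 (t=2), |d|=5 (t=2), |d|=6 (t=3); sum(t^3 - t) = 36.
        Var[W] = n(n+1)(2n+1)/24 - sum(t^3-t)/48 = 1710/24 - 36/48 = 70.5.
        z = (W - E[W]) / sqrt(Var[W]) = (19 - 22.5) / 8.3964 = -0.4168.
        Two-sided p = 2*Phi(z) = 0.676793.
Step 6: alpha = 0.1. fail to reject H0.

W+ = 26, W- = 19, W = min = 19, p = 0.676793, fail to reject H0.


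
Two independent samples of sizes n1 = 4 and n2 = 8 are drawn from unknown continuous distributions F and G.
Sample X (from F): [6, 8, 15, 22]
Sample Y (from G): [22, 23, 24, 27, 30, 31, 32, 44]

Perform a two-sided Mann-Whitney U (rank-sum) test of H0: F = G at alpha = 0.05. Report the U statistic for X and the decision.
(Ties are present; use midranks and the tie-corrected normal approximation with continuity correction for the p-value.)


Step 1: Combine and sort all 12 observations; assign midranks.
sorted (value, group): (6,X), (8,X), (15,X), (22,X), (22,Y), (23,Y), (24,Y), (27,Y), (30,Y), (31,Y), (32,Y), (44,Y)
ranks: 6->1, 8->2, 15->3, 22->4.5, 22->4.5, 23->6, 24->7, 27->8, 30->9, 31->10, 32->11, 44->12
Step 2: Rank sum for X: R1 = 1 + 2 + 3 + 4.5 = 10.5.
Step 3: U_X = R1 - n1(n1+1)/2 = 10.5 - 4*5/2 = 10.5 - 10 = 0.5.
       U_Y = n1*n2 - U_X = 32 - 0.5 = 31.5.
Step 4: Ties are present, so use the tie-corrected normal approximation (with continuity correction) for the p-value.
Step 5: p-value = 0.010708; compare to alpha = 0.05. reject H0.

U_X = 0.5, p = 0.010708, reject H0 at alpha = 0.05.


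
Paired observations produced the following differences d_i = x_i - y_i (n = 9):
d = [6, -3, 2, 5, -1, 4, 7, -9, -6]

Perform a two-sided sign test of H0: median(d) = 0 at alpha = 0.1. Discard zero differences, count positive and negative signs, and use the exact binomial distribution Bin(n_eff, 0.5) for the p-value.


Step 1: Discard zero differences. Original n = 9; n_eff = number of nonzero differences = 9.
Nonzero differences (with sign): +6, -3, +2, +5, -1, +4, +7, -9, -6
Step 2: Count signs: positive = 5, negative = 4.
Step 3: Under H0: P(positive) = 0.5, so the number of positives S ~ Bin(9, 0.5).
Step 4: Two-sided exact p-value = sum of Bin(9,0.5) probabilities at or below the observed probability = 1.000000.
Step 5: alpha = 0.1. fail to reject H0.

n_eff = 9, pos = 5, neg = 4, p = 1.000000, fail to reject H0.


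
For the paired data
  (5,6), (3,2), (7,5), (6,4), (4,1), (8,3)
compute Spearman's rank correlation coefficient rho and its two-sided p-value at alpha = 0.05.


Step 1: Rank x and y separately (midranks; no ties here).
rank(x): 5->3, 3->1, 7->5, 6->4, 4->2, 8->6
rank(y): 6->6, 2->2, 5->5, 4->4, 1->1, 3->3
Step 2: d_i = R_x(i) - R_y(i); compute d_i^2.
  (3-6)^2=9, (1-2)^2=1, (5-5)^2=0, (4-4)^2=0, (2-1)^2=1, (6-3)^2=9
sum(d^2) = 20.
Step 3: rho = 1 - 6*20 / (6*(6^2 - 1)) = 1 - 120/210 = 0.428571.
Step 4: Under H0, t = rho * sqrt((n-2)/(1-rho^2)) = 0.9487 ~ t(4).
Step 5: Two-sided p-value from the t-distribution with 4 df = 0.396501.
Step 6: alpha = 0.05. fail to reject H0.

rho = 0.4286, p = 0.396501, fail to reject H0 at alpha = 0.05.


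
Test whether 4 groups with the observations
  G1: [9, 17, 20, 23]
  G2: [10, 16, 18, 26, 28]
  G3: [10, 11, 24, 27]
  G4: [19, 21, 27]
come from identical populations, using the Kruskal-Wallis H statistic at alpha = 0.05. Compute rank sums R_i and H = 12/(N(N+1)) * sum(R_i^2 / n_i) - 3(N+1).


Step 1: Combine all N = 16 observations and assign midranks.
sorted (value, group, rank): (9,G1,1), (10,G2,2.5), (10,G3,2.5), (11,G3,4), (16,G2,5), (17,G1,6), (18,G2,7), (19,G4,8), (20,G1,9), (21,G4,10), (23,G1,11), (24,G3,12), (26,G2,13), (27,G3,14.5), (27,G4,14.5), (28,G2,16)
Step 2: Sum ranks within each group.
R_1 = 27 (n_1 = 4)
R_2 = 43.5 (n_2 = 5)
R_3 = 33 (n_3 = 4)
R_4 = 32.5 (n_4 = 3)
Step 3: H = 12/(N(N+1)) * sum(R_i^2/n_i) - 3(N+1)
     = 12/(16*17) * (27^2/4 + 43.5^2/5 + 33^2/4 + 32.5^2/3) - 3*17
     = 0.044118 * 1185.03 - 51
     = 1.280882.
Step 4: Ties present; correction factor C = 1 - 12/(16^3 - 16) = 0.997059. Corrected H = 1.280882 / 0.997059 = 1.284661.
Step 5: Under H0, H ~ chi^2(3); p-value = 0.732779.
Step 6: alpha = 0.05. fail to reject H0.

H = 1.2847, df = 3, p = 0.732779, fail to reject H0.


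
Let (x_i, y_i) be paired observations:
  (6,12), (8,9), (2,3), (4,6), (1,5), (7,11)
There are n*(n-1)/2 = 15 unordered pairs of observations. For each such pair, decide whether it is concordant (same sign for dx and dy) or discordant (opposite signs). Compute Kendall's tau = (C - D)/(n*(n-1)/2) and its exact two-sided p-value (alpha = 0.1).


Step 1: Enumerate the 15 unordered pairs (i,j) with i<j and classify each by sign(x_j-x_i) * sign(y_j-y_i).
  (1,2):dx=+2,dy=-3->D; (1,3):dx=-4,dy=-9->C; (1,4):dx=-2,dy=-6->C; (1,5):dx=-5,dy=-7->C
  (1,6):dx=+1,dy=-1->D; (2,3):dx=-6,dy=-6->C; (2,4):dx=-4,dy=-3->C; (2,5):dx=-7,dy=-4->C
  (2,6):dx=-1,dy=+2->D; (3,4):dx=+2,dy=+3->C; (3,5):dx=-1,dy=+2->D; (3,6):dx=+5,dy=+8->C
  (4,5):dx=-3,dy=-1->C; (4,6):dx=+3,dy=+5->C; (5,6):dx=+6,dy=+6->C
Step 2: C = 11, D = 4, total pairs = 15.
Step 3: tau = (C - D)/(n(n-1)/2) = (11 - 4)/15 = 0.466667.
Step 4: Exact two-sided p-value (enumerate n! = 720 permutations of y under H0): p = 0.272222.
Step 5: alpha = 0.1. fail to reject H0.

tau_b = 0.4667 (C=11, D=4), p = 0.272222, fail to reject H0.


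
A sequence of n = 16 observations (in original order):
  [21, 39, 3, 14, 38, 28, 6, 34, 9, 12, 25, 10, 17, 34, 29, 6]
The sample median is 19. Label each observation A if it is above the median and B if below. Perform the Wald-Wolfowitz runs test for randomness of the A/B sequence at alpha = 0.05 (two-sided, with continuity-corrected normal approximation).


Step 1: Compute median = 19; label A = above, B = below.
Labels in order: AABBAABABBABBAAB  (n_A = 8, n_B = 8)
Step 2: Count runs R = 10.
Step 3: Under H0 (random ordering), E[R] = 2*n_A*n_B/(n_A+n_B) + 1 = 2*8*8/16 + 1 = 9.0000.
        Var[R] = 2*n_A*n_B*(2*n_A*n_B - n_A - n_B) / ((n_A+n_B)^2 * (n_A+n_B-1)) = 14336/3840 = 3.7333.
        SD[R] = 1.9322.
Step 4: Continuity-corrected z = (R - 0.5 - E[R]) / SD[R] = (10 - 0.5 - 9.0000) / 1.9322 = 0.2588.
Step 5: Two-sided p-value via normal approximation = 2*(1 - Phi(|z|)) = 0.795809.
Step 6: alpha = 0.05. fail to reject H0.

R = 10, z = 0.2588, p = 0.795809, fail to reject H0.


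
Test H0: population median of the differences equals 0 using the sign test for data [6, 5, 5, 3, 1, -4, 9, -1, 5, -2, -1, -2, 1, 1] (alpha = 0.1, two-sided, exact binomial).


Step 1: Discard zero differences. Original n = 14; n_eff = number of nonzero differences = 14.
Nonzero differences (with sign): +6, +5, +5, +3, +1, -4, +9, -1, +5, -2, -1, -2, +1, +1
Step 2: Count signs: positive = 9, negative = 5.
Step 3: Under H0: P(positive) = 0.5, so the number of positives S ~ Bin(14, 0.5).
Step 4: Two-sided exact p-value = sum of Bin(14,0.5) probabilities at or below the observed probability = 0.423950.
Step 5: alpha = 0.1. fail to reject H0.

n_eff = 14, pos = 9, neg = 5, p = 0.423950, fail to reject H0.


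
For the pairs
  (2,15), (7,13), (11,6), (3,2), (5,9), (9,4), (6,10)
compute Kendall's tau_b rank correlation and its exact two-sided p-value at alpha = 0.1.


Step 1: Enumerate the 21 unordered pairs (i,j) with i<j and classify each by sign(x_j-x_i) * sign(y_j-y_i).
  (1,2):dx=+5,dy=-2->D; (1,3):dx=+9,dy=-9->D; (1,4):dx=+1,dy=-13->D; (1,5):dx=+3,dy=-6->D
  (1,6):dx=+7,dy=-11->D; (1,7):dx=+4,dy=-5->D; (2,3):dx=+4,dy=-7->D; (2,4):dx=-4,dy=-11->C
  (2,5):dx=-2,dy=-4->C; (2,6):dx=+2,dy=-9->D; (2,7):dx=-1,dy=-3->C; (3,4):dx=-8,dy=-4->C
  (3,5):dx=-6,dy=+3->D; (3,6):dx=-2,dy=-2->C; (3,7):dx=-5,dy=+4->D; (4,5):dx=+2,dy=+7->C
  (4,6):dx=+6,dy=+2->C; (4,7):dx=+3,dy=+8->C; (5,6):dx=+4,dy=-5->D; (5,7):dx=+1,dy=+1->C
  (6,7):dx=-3,dy=+6->D
Step 2: C = 9, D = 12, total pairs = 21.
Step 3: tau = (C - D)/(n(n-1)/2) = (9 - 12)/21 = -0.142857.
Step 4: Exact two-sided p-value (enumerate n! = 5040 permutations of y under H0): p = 0.772619.
Step 5: alpha = 0.1. fail to reject H0.

tau_b = -0.1429 (C=9, D=12), p = 0.772619, fail to reject H0.


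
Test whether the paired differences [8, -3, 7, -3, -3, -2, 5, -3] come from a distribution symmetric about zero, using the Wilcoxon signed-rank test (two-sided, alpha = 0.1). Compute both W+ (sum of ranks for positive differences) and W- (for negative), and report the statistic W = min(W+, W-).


Step 1: Drop any zero differences (none here) and take |d_i|.
|d| = [8, 3, 7, 3, 3, 2, 5, 3]
Step 2: Midrank |d_i| (ties get averaged ranks).
ranks: |8|->8, |3|->3.5, |7|->7, |3|->3.5, |3|->3.5, |2|->1, |5|->6, |3|->3.5
Step 3: Attach original signs; sum ranks with positive sign and with negative sign.
W+ = 8 + 7 + 6 = 21
W- = 3.5 + 3.5 + 3.5 + 1 + 3.5 = 15
(Check: W+ + W- = 36 should equal n(n+1)/2 = 36.)
Step 4: Test statistic W = min(W+, W-) = 15.
Step 5: Ties in |d|, so use the tie-corrected normal approximation.
        E[W] = n(n+1)/4 = 8*9/4 = 18.
        Tie groups: |d|=3 (t=4); sum(t^3 - t) = 60.
        Var[W] = n(n+1)(2n+1)/24 - sum(t^3-t)/48 = 1224/24 - 60/48 = 49.75.
        z = (W - E[W]) / sqrt(Var[W]) = (15 - 18) / 7.0534 = -0.4253.
        Two-sided p = 2*Phi(z) = 0.670597.
Step 6: alpha = 0.1. fail to reject H0.

W+ = 21, W- = 15, W = min = 15, p = 0.670597, fail to reject H0.


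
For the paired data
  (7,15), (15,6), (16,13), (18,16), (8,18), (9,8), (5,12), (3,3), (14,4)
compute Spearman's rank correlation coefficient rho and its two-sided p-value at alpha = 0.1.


Step 1: Rank x and y separately (midranks; no ties here).
rank(x): 7->3, 15->7, 16->8, 18->9, 8->4, 9->5, 5->2, 3->1, 14->6
rank(y): 15->7, 6->3, 13->6, 16->8, 18->9, 8->4, 12->5, 3->1, 4->2
Step 2: d_i = R_x(i) - R_y(i); compute d_i^2.
  (3-7)^2=16, (7-3)^2=16, (8-6)^2=4, (9-8)^2=1, (4-9)^2=25, (5-4)^2=1, (2-5)^2=9, (1-1)^2=0, (6-2)^2=16
sum(d^2) = 88.
Step 3: rho = 1 - 6*88 / (9*(9^2 - 1)) = 1 - 528/720 = 0.266667.
Step 4: Under H0, t = rho * sqrt((n-2)/(1-rho^2)) = 0.7320 ~ t(7).
Step 5: Two-sided p-value from the t-distribution with 7 df = 0.487922.
Step 6: alpha = 0.1. fail to reject H0.

rho = 0.2667, p = 0.487922, fail to reject H0 at alpha = 0.1.


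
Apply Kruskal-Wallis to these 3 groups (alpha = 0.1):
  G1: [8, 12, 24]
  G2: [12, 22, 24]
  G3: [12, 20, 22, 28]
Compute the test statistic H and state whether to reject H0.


Step 1: Combine all N = 10 observations and assign midranks.
sorted (value, group, rank): (8,G1,1), (12,G1,3), (12,G2,3), (12,G3,3), (20,G3,5), (22,G2,6.5), (22,G3,6.5), (24,G1,8.5), (24,G2,8.5), (28,G3,10)
Step 2: Sum ranks within each group.
R_1 = 12.5 (n_1 = 3)
R_2 = 18 (n_2 = 3)
R_3 = 24.5 (n_3 = 4)
Step 3: H = 12/(N(N+1)) * sum(R_i^2/n_i) - 3(N+1)
     = 12/(10*11) * (12.5^2/3 + 18^2/3 + 24.5^2/4) - 3*11
     = 0.109091 * 310.146 - 33
     = 0.834091.
Step 4: Ties present; correction factor C = 1 - 36/(10^3 - 10) = 0.963636. Corrected H = 0.834091 / 0.963636 = 0.865566.
Step 5: Under H0, H ~ chi^2(2); p-value = 0.648701.
Step 6: alpha = 0.1. fail to reject H0.

H = 0.8656, df = 2, p = 0.648701, fail to reject H0.


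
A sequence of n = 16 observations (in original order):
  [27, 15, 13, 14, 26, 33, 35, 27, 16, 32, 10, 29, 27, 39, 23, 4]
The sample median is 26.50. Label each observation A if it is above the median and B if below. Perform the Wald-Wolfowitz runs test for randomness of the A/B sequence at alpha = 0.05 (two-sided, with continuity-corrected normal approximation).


Step 1: Compute median = 26.50; label A = above, B = below.
Labels in order: ABBBBAAABABAAABB  (n_A = 8, n_B = 8)
Step 2: Count runs R = 8.
Step 3: Under H0 (random ordering), E[R] = 2*n_A*n_B/(n_A+n_B) + 1 = 2*8*8/16 + 1 = 9.0000.
        Var[R] = 2*n_A*n_B*(2*n_A*n_B - n_A - n_B) / ((n_A+n_B)^2 * (n_A+n_B-1)) = 14336/3840 = 3.7333.
        SD[R] = 1.9322.
Step 4: Continuity-corrected z = (R + 0.5 - E[R]) / SD[R] = (8 + 0.5 - 9.0000) / 1.9322 = -0.2588.
Step 5: Two-sided p-value via normal approximation = 2*(1 - Phi(|z|)) = 0.795809.
Step 6: alpha = 0.05. fail to reject H0.

R = 8, z = -0.2588, p = 0.795809, fail to reject H0.


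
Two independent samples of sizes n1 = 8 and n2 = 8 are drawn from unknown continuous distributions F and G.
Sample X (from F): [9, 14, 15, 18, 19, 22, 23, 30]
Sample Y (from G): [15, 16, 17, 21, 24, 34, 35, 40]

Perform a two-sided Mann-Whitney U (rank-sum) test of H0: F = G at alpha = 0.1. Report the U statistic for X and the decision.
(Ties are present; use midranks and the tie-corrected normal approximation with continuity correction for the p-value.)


Step 1: Combine and sort all 16 observations; assign midranks.
sorted (value, group): (9,X), (14,X), (15,X), (15,Y), (16,Y), (17,Y), (18,X), (19,X), (21,Y), (22,X), (23,X), (24,Y), (30,X), (34,Y), (35,Y), (40,Y)
ranks: 9->1, 14->2, 15->3.5, 15->3.5, 16->5, 17->6, 18->7, 19->8, 21->9, 22->10, 23->11, 24->12, 30->13, 34->14, 35->15, 40->16
Step 2: Rank sum for X: R1 = 1 + 2 + 3.5 + 7 + 8 + 10 + 11 + 13 = 55.5.
Step 3: U_X = R1 - n1(n1+1)/2 = 55.5 - 8*9/2 = 55.5 - 36 = 19.5.
       U_Y = n1*n2 - U_X = 64 - 19.5 = 44.5.
Step 4: Ties are present, so use the tie-corrected normal approximation (with continuity correction) for the p-value.
Step 5: p-value = 0.207244; compare to alpha = 0.1. fail to reject H0.

U_X = 19.5, p = 0.207244, fail to reject H0 at alpha = 0.1.


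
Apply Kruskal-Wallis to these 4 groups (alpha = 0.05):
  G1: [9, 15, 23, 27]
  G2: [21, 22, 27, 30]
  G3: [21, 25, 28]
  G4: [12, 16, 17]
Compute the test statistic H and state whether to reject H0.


Step 1: Combine all N = 14 observations and assign midranks.
sorted (value, group, rank): (9,G1,1), (12,G4,2), (15,G1,3), (16,G4,4), (17,G4,5), (21,G2,6.5), (21,G3,6.5), (22,G2,8), (23,G1,9), (25,G3,10), (27,G1,11.5), (27,G2,11.5), (28,G3,13), (30,G2,14)
Step 2: Sum ranks within each group.
R_1 = 24.5 (n_1 = 4)
R_2 = 40 (n_2 = 4)
R_3 = 29.5 (n_3 = 3)
R_4 = 11 (n_4 = 3)
Step 3: H = 12/(N(N+1)) * sum(R_i^2/n_i) - 3(N+1)
     = 12/(14*15) * (24.5^2/4 + 40^2/4 + 29.5^2/3 + 11^2/3) - 3*15
     = 0.057143 * 880.479 - 45
     = 5.313095.
Step 4: Ties present; correction factor C = 1 - 12/(14^3 - 14) = 0.995604. Corrected H = 5.313095 / 0.995604 = 5.336553.
Step 5: Under H0, H ~ chi^2(3); p-value = 0.148748.
Step 6: alpha = 0.05. fail to reject H0.

H = 5.3366, df = 3, p = 0.148748, fail to reject H0.


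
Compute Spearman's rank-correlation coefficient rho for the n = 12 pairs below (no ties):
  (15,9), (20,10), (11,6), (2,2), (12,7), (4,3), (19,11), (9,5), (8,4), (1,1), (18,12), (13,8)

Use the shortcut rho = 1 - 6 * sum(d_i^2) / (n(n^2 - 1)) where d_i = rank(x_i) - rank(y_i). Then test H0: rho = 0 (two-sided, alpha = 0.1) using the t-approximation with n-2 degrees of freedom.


Step 1: Rank x and y separately (midranks; no ties here).
rank(x): 15->9, 20->12, 11->6, 2->2, 12->7, 4->3, 19->11, 9->5, 8->4, 1->1, 18->10, 13->8
rank(y): 9->9, 10->10, 6->6, 2->2, 7->7, 3->3, 11->11, 5->5, 4->4, 1->1, 12->12, 8->8
Step 2: d_i = R_x(i) - R_y(i); compute d_i^2.
  (9-9)^2=0, (12-10)^2=4, (6-6)^2=0, (2-2)^2=0, (7-7)^2=0, (3-3)^2=0, (11-11)^2=0, (5-5)^2=0, (4-4)^2=0, (1-1)^2=0, (10-12)^2=4, (8-8)^2=0
sum(d^2) = 8.
Step 3: rho = 1 - 6*8 / (12*(12^2 - 1)) = 1 - 48/1716 = 0.972028.
Step 4: Under H0, t = rho * sqrt((n-2)/(1-rho^2)) = 13.0876 ~ t(10).
Step 5: Two-sided p-value from the t-distribution with 10 df = 0.000000.
Step 6: alpha = 0.1. reject H0.

rho = 0.9720, p = 0.000000, reject H0 at alpha = 0.1.


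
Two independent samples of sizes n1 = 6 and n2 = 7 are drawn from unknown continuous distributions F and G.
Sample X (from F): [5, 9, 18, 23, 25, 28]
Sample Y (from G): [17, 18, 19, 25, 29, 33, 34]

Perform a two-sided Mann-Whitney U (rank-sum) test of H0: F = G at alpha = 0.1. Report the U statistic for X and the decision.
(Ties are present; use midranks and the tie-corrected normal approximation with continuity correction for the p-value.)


Step 1: Combine and sort all 13 observations; assign midranks.
sorted (value, group): (5,X), (9,X), (17,Y), (18,X), (18,Y), (19,Y), (23,X), (25,X), (25,Y), (28,X), (29,Y), (33,Y), (34,Y)
ranks: 5->1, 9->2, 17->3, 18->4.5, 18->4.5, 19->6, 23->7, 25->8.5, 25->8.5, 28->10, 29->11, 33->12, 34->13
Step 2: Rank sum for X: R1 = 1 + 2 + 4.5 + 7 + 8.5 + 10 = 33.
Step 3: U_X = R1 - n1(n1+1)/2 = 33 - 6*7/2 = 33 - 21 = 12.
       U_Y = n1*n2 - U_X = 42 - 12 = 30.
Step 4: Ties are present, so use the tie-corrected normal approximation (with continuity correction) for the p-value.
Step 5: p-value = 0.223363; compare to alpha = 0.1. fail to reject H0.

U_X = 12, p = 0.223363, fail to reject H0 at alpha = 0.1.


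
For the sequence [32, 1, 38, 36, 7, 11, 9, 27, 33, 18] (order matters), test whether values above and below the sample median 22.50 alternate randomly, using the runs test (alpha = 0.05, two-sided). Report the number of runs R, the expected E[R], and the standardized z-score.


Step 1: Compute median = 22.50; label A = above, B = below.
Labels in order: ABAABBBAAB  (n_A = 5, n_B = 5)
Step 2: Count runs R = 6.
Step 3: Under H0 (random ordering), E[R] = 2*n_A*n_B/(n_A+n_B) + 1 = 2*5*5/10 + 1 = 6.0000.
        Var[R] = 2*n_A*n_B*(2*n_A*n_B - n_A - n_B) / ((n_A+n_B)^2 * (n_A+n_B-1)) = 2000/900 = 2.2222.
        SD[R] = 1.4907.
Step 4: R = E[R], so z = 0 with no continuity correction.
Step 5: Two-sided p-value via normal approximation = 2*(1 - Phi(|z|)) = 1.000000.
Step 6: alpha = 0.05. fail to reject H0.

R = 6, z = 0.0000, p = 1.000000, fail to reject H0.


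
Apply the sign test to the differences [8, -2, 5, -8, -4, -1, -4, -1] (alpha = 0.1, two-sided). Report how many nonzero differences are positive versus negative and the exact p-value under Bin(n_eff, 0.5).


Step 1: Discard zero differences. Original n = 8; n_eff = number of nonzero differences = 8.
Nonzero differences (with sign): +8, -2, +5, -8, -4, -1, -4, -1
Step 2: Count signs: positive = 2, negative = 6.
Step 3: Under H0: P(positive) = 0.5, so the number of positives S ~ Bin(8, 0.5).
Step 4: Two-sided exact p-value = sum of Bin(8,0.5) probabilities at or below the observed probability = 0.289062.
Step 5: alpha = 0.1. fail to reject H0.

n_eff = 8, pos = 2, neg = 6, p = 0.289062, fail to reject H0.
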